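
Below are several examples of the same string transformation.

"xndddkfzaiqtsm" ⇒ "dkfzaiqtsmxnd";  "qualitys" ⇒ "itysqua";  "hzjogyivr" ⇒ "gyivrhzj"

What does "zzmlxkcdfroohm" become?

xkcdfroohmzzm

In each case the input is transformed by: move the first 3 characters to the end (rotate left by 3), then delete the first character.
Working it through for "zzmlxkcdfroohm": intermediate "lxkcdfroohmzzm", final "xkcdfroohmzzm".
(Check on "hzjogyivr": → "ogyivrhzj" → "gyivrhzj" ✓)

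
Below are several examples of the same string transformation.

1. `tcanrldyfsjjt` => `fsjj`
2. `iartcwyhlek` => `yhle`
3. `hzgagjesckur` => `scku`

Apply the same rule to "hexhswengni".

Looking at the pairs, the operation is to delete the last character, then keep only the last 4 characters.
Applying both steps to "hexhswengni": "hexhswengn", then "engn".
(Check on "iartcwyhlek": → "iartcwyhle" → "yhle" ✓)

engn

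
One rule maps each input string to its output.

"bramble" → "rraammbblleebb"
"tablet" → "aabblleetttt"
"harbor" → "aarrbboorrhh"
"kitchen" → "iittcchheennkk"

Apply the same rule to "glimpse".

lliimmppsseegg

In each case the input is transformed by: move the first character to the end, then double every character.
On "glimpse": the first step gives "limpseg", and the second then gives "lliimmppsseegg".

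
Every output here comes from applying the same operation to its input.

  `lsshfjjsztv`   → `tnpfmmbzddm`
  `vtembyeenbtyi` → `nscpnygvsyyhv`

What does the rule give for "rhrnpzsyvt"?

spnlblhjtm

The pattern: shift every letter 6 places backward in the alphabet (wrapping around), then move the last 3 characters to the front (rotate right by 3).
"rhrnpzsyvt" → "lblhjtmspn" → "spnlblhjtm".
(Check on "vtembyeenbtyi": → "pnygvsyyhvnsc" → "nscpnygvsyyhv" ✓)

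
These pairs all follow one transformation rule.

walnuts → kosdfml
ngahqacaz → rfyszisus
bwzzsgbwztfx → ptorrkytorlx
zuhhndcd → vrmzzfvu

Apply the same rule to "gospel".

dygkhw

What's happening: move the last character to the front, then shift every letter 8 places backward in the alphabet (wrapping around).
Starting from "gospel": after the first operation, "lgospe"; after the second, "dygkhw".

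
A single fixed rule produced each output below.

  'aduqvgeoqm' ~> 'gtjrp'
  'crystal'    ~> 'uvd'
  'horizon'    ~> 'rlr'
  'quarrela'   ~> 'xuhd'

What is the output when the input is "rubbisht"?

Rule — shift every letter 3 places forward in the alphabet (wrapping around), then keep every other character starting from the second (positions 2nd, 4th, 6th, ...).
On "rubbisht": the first step gives "uxeelvkw", and the second then gives "xevw".

xevw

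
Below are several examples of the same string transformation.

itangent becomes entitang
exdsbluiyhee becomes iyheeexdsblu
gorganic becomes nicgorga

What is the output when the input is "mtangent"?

Each output is the input with this applied: move the first character to the end, then swap the front and back halves of the string.
For "mtangent", step one produces "tangentm"; step two turns that into "entmtang".

entmtang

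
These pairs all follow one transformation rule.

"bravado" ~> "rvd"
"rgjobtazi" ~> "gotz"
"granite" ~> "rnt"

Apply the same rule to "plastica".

lsia

The rule is to keep every other character starting from the second (positions 2nd, 4th, 6th, ...).
For "plastica" the result is "lsia".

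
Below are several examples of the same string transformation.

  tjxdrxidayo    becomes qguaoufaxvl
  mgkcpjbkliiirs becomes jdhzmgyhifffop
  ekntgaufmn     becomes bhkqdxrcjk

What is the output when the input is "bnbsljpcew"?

ykypigmzbt

The pattern: shift every letter 3 places backward in the alphabet (wrapping around).
On "bnbsljpcew" that produces "ykypigmzbt".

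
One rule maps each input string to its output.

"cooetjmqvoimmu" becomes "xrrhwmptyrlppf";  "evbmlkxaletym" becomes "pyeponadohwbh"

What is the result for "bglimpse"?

Looking at the pairs, the operation is to swap the first and last characters, then shift every letter 3 places forward in the alphabet (wrapping around).
Applying that to "bglimpse" gives "hjolpsve".

hjolpsve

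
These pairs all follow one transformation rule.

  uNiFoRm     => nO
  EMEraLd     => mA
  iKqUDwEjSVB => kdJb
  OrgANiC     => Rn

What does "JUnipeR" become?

uP

What's happening: keep one character in every 3, starting at position 2 (positions 2nd, 5th, 8th, ...), then flip the case of every letter.
Working it through for "JUnipeR": intermediate "Up", final "uP".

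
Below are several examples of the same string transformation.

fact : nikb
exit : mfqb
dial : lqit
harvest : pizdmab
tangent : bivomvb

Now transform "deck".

lmks

What's happening: shift every letter 8 places forward in the alphabet (wrapping around).
Applying that to "deck" gives "lmks".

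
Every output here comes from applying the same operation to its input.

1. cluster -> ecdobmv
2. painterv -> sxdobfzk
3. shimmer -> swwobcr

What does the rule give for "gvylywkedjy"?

iviguontiqf

The transformation: shift every letter 10 places forward in the alphabet (wrapping around), then move the first 2 characters to the end (rotate left by 2).
"gvylywkedjy" → "qfiviguonti" → "iviguontiqf".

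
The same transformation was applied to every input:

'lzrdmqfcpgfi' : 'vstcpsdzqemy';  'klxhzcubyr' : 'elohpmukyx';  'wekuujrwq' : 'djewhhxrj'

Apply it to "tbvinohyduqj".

The rule is to shift every letter 13 places forward in the alphabet (wrapping around) — i.e. ROT13, then reverse the string.
On "tbvinohyduqj" that produces "wdhqlubaviog".

wdhqlubaviog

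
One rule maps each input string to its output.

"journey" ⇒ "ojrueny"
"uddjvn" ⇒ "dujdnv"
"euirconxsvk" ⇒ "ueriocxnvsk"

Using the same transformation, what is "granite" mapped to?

rgnatie

Each output is the input with this applied: swap each adjacent pair of characters (1↔2, 3↔4, ...).
For "granite" the result is "rgnatie".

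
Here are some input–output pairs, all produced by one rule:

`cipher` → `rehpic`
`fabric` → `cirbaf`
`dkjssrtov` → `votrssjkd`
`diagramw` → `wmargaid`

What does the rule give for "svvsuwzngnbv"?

vbngnzwusvvs

In each case the input is transformed by: reverse the string.
For "svvsuwzngnbv" the result is "vbngnzwusvvs".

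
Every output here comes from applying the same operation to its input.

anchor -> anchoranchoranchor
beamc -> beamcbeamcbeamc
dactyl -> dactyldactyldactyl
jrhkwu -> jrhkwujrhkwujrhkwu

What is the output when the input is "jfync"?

jfyncjfyncjfync

The pattern: write the whole string 3 times in a row.
Doing the same to "jfync": "jfyncjfyncjfync".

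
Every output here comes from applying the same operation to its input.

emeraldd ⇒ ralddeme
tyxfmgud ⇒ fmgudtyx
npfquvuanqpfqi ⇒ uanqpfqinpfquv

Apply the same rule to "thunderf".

nderfthu

The rule is to swap the front and back halves of the string, then move the last character to the front.
Starting from "thunderf": after the first operation, "derfthun"; after the second, "nderfthu".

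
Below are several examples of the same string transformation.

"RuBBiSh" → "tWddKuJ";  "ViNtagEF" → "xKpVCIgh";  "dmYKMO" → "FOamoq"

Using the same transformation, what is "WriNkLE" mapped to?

The pattern: flip the case of every letter, then shift every letter 2 places forward in the alphabet (wrapping around).
Working it through for "WriNkLE": intermediate "wRInKle", final "yTKpMng".

yTKpMng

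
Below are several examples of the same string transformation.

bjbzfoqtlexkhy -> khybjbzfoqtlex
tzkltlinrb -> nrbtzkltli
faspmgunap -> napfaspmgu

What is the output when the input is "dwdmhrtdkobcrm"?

crmdwdmhrtdkob

The pattern: move the last 3 characters to the front (rotate right by 3).
Doing the same to "dwdmhrtdkobcrm": "crmdwdmhrtdkob".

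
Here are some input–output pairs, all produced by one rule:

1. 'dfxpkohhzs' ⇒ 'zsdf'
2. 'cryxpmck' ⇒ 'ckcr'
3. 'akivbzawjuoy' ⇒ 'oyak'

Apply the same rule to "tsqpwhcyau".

The transformation: move the first 2 characters to the end (rotate left by 2), then keep only the last 4 characters.
Applying both steps to "tsqpwhcyau": "qpwhcyauts", then "auts".
(Check on "cryxpmck": → "yxpmckcr" → "ckcr" ✓)

auts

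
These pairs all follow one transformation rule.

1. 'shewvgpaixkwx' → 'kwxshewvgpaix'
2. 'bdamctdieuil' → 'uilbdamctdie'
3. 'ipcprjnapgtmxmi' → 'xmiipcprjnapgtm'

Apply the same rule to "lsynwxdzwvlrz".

The pattern: move the last 3 characters to the front (rotate right by 3).
On "lsynwxdzwvlrz" that produces "lrzlsynwxdzwv".

lrzlsynwxdzwv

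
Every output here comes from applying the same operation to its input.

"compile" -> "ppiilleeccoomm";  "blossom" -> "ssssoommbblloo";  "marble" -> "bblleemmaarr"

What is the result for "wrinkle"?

nnkklleewwrrii

The pattern: move the first 3 characters to the end (rotate left by 3), then double every character.
On "wrinkle": the first step gives "nklewri", and the second then gives "nnkklleewwrrii".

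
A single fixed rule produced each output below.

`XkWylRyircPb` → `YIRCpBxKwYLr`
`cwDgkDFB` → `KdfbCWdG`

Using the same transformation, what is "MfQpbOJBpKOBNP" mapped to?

bPkobnpmFqPBoj

Each output is the input with this applied: flip the case of every letter, then swap the front and back halves of the string.
"MfQpbOJBpKOBNP" → "mFqPBojbPkobnp" → "bPkobnpmFqPBoj".
(Check on "cwDgkDFB": → "CWdGKdfb" → "KdfbCWdG" ✓)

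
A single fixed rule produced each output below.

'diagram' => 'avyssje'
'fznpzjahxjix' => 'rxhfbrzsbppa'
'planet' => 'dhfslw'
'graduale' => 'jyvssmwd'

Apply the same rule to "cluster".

What's happening: swap each adjacent pair of characters (1↔2, 3↔4, ...), then shift every letter 8 places backward in the alphabet (wrapping around).
On "cluster" that produces "dukmwlj".

dukmwlj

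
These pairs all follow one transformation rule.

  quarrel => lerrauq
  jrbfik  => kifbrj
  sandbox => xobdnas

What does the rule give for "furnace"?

The rule is to reverse the string.
Applying that to "furnace" gives "ecanruf".

ecanruf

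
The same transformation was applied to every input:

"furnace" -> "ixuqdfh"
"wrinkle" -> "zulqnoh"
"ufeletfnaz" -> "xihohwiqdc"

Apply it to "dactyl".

In each case the input is transformed by: shift every letter 3 places forward in the alphabet (wrapping around).
Doing the same to "dactyl": "gdfwbo".

gdfwbo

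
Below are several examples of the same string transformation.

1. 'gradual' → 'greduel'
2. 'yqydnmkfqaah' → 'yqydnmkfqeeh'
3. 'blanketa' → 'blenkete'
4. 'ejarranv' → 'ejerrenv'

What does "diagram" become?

diegrem

The pattern: replace every "a" with "e".
"diagram" → "diegrem".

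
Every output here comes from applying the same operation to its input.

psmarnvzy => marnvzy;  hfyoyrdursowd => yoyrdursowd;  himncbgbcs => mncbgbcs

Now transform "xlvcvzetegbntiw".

The rule is to delete the first 2 characters.
Applying that to "xlvcvzetegbntiw" gives "vcvzetegbntiw".

vcvzetegbntiw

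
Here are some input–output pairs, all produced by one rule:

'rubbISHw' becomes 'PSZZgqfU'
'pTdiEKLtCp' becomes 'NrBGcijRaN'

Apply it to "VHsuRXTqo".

tfQSpvrOM

In each case the input is transformed by: shift every letter 2 places backward in the alphabet (wrapping around), then flip the case of every letter.
Starting from "VHsuRXTqo": after the first operation, "TFqsPVRom"; after the second, "tfQSpvrOM".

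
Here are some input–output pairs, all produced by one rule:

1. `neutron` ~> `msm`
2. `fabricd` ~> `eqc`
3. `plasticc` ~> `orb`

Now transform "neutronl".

The rule is to keep one character in every 3, starting at position 1 (positions 1st, 4th, 7th, ...), then shift every letter 1 place backward in the alphabet (wrapping around).
"neutronl" → "ntn" → "msm".

msm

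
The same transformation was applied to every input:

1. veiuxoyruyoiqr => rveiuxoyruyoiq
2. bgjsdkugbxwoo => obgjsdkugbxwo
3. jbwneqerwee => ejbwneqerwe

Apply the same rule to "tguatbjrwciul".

ltguatbjrwciu

Each output is the input with this applied: move the last character to the front.
Applying that to "tguatbjrwciul" gives "ltguatbjrwciu".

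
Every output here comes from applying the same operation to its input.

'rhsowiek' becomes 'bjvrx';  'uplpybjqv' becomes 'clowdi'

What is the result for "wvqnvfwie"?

What's happening: delete the first 3 characters, then shift every letter 13 places forward in the alphabet (wrapping around) — i.e. ROT13.
On "wvqnvfwie": the first step gives "nvfwie", and the second then gives "aisjvr".

aisjvr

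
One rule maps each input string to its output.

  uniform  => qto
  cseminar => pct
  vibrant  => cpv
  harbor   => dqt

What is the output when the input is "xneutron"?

Each output is the input with this applied: shift every letter 2 places forward in the alphabet (wrapping around), then keep only the last 3 characters.
Applying both steps to "xneutron": "zpgwvtqp", then "tqp".

tqp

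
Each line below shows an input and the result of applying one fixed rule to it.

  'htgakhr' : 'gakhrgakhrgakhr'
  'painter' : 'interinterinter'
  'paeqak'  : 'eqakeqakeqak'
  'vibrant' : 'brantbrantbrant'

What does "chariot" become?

ariotariotariot

The transformation: delete the first 2 characters, then write the whole string 3 times in a row.
Working it through for "chariot": intermediate "ariot", final "ariotariotariot".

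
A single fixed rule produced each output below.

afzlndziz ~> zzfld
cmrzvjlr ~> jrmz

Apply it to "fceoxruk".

rkco

The transformation: move the last 3 characters to the front (rotate right by 3), then keep every other character starting from the first (positions 1st, 3rd, 5th, ...).
On "fceoxruk": the first step gives "rukfceox", and the second then gives "rkco".
(Check on "afzlndziz": → "zizafzlnd" → "zzfld" ✓)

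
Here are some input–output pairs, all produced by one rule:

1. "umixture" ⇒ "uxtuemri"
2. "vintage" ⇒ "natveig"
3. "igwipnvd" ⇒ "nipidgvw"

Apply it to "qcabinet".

nbiqtcea

Looking at the pairs, the operation is to take characters alternately from the front and the back (1st, last, 2nd, 2nd-last, ...), then move the last 3 characters to the front (rotate right by 3).
For "qcabinet", step one produces "qtceanbi"; step two turns that into "nbiqtcea".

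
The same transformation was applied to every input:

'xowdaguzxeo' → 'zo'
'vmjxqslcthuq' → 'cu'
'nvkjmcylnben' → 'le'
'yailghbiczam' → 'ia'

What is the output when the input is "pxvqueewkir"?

What's happening: keep one character in every 3, starting at position 2 (positions 2nd, 5th, 8th, ...), then delete the first 2 characters.
Working it through for "pxvqueewkir": intermediate "xuwr", final "wr".

wr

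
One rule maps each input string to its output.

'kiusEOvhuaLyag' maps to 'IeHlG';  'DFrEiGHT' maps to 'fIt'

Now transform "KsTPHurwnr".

ShW

Each output is the input with this applied: keep one character in every 3, starting at position 2 (positions 2nd, 5th, 8th, ...), then flip the case of every letter.
Starting from "KsTPHurwnr": after the first operation, "sHw"; after the second, "ShW".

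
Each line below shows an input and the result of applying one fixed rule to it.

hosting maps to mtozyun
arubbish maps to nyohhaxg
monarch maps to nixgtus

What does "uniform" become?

sxulota

The transformation: shift every letter 6 places forward in the alphabet (wrapping around), then reverse the string.
Starting from "uniform": after the first operation, "atoluxs"; after the second, "sxulota".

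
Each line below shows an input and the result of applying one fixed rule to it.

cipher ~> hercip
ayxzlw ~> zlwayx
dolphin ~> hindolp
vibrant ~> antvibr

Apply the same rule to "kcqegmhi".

Looking at the pairs, the operation is to move the last 3 characters to the front (rotate right by 3).
For "kcqegmhi" the result is "mhikcqeg".

mhikcqeg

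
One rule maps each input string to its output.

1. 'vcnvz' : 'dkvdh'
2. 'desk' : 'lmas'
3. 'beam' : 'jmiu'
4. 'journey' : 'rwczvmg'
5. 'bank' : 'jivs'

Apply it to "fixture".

nqfbczm

In each case the input is transformed by: shift every letter 8 places forward in the alphabet (wrapping around).
Applying that to "fixture" gives "nqfbczm".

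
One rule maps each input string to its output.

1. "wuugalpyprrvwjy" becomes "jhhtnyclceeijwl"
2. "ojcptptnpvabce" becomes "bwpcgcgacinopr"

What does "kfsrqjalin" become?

xsfedwnyva

In each case the input is transformed by: shift every letter 13 places forward in the alphabet (wrapping around) — i.e. ROT13.
On "kfsrqjalin" that produces "xsfedwnyva".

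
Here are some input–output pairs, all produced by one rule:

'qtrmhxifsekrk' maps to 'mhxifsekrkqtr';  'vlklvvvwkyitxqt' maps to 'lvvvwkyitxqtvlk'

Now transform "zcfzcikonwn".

zcikonwnzcf

Looking at the pairs, the operation is to move the first 3 characters to the end (rotate left by 3).
So "zcfzcikonwn" becomes "zcikonwnzcf".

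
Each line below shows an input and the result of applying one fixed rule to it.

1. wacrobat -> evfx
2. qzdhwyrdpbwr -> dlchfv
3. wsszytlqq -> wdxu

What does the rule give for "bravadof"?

vzhj

The rule is to shift every letter 4 places forward in the alphabet (wrapping around), then keep every other character starting from the second (positions 2nd, 4th, 6th, ...).
For "bravadof", step one produces "fvezehsj"; step two turns that into "vzhj".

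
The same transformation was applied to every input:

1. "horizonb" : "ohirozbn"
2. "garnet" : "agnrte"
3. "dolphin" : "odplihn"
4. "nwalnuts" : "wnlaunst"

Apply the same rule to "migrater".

imrgtare

The rule is to swap each adjacent pair of characters (1↔2, 3↔4, ...).
On "migrater" that produces "imrgtare".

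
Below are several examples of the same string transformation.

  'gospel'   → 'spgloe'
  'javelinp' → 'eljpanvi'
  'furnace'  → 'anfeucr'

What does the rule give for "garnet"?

The pattern: take characters alternately from the front and the back (1st, last, 2nd, 2nd-last, ...), then move the last 2 characters to the front (rotate right by 2).
Applying both steps to "garnet": "gtaern", then "rngtae".
(Check on "furnace": → "feucran" → "anfeucr" ✓)

rngtae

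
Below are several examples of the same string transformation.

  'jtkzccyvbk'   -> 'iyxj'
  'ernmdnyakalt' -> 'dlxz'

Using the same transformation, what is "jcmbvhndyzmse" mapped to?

iamyd

The rule is to shift every letter 1 place backward in the alphabet (wrapping around), then keep one character in every 3, starting at position 1 (positions 1st, 4th, 7th, ...).
Applying both steps to "jcmbvhndyzmse": "iblaugmcxylrd", then "iamyd".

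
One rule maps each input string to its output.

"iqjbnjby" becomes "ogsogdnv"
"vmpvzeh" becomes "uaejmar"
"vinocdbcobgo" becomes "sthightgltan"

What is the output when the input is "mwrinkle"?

What's happening: move the first 2 characters to the end (rotate left by 2), then shift every letter 5 places forward in the alphabet (wrapping around).
Applying that to "mwrinkle" gives "wnspqjrb".
(Check on "vinocdbcobgo": → "nocdbcobgovi" → "sthightgltan" ✓)

wnspqjrb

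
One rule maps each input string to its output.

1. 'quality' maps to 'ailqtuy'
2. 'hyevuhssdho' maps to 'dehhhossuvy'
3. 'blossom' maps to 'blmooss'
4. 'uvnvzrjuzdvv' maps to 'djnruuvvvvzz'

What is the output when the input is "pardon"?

In each case the input is transformed by: sort the characters into alphabetical order.
"pardon" → "adnopr".

adnopr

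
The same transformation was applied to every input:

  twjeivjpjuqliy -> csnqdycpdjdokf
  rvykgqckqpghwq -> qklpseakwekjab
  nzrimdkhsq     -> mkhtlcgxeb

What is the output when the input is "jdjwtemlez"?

ytdxdqnygf

What's happening: move the last 2 characters to the front (rotate right by 2), then shift every letter 6 places backward in the alphabet (wrapping around).
On "jdjwtemlez": the first step gives "ezjdjwteml", and the second then gives "ytdxdqnygf".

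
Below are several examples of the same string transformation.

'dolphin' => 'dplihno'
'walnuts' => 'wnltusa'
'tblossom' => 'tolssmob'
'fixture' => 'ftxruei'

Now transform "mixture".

mtxruei

The transformation: swap each adjacent pair of characters (1↔2, 3↔4, ...), then move the first character to the end.
For "mixture", step one produces "imtxrue"; step two turns that into "mtxruei".
(Check on "dolphin": → "odplihn" → "dplihno" ✓)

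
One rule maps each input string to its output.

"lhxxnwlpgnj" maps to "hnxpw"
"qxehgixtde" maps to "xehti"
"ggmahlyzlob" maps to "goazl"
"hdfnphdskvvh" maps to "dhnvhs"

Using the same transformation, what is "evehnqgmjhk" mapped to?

vhhmq

Each output is the input with this applied: keep every other character starting from the second (positions 2nd, 4th, 6th, ...), then take characters alternately from the front and the back (1st, last, 2nd, 2nd-last, ...).
Applying both steps to "evehnqgmjhk": "vhqmh", then "vhhmq".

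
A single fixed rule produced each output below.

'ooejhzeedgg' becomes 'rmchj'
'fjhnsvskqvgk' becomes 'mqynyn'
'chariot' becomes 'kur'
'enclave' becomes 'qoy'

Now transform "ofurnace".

iudh

Looking at the pairs, the operation is to keep every other character starting from the second (positions 2nd, 4th, 6th, ...), then shift every letter 3 places forward in the alphabet (wrapping around).
Applying that to "ofurnace" gives "iudh".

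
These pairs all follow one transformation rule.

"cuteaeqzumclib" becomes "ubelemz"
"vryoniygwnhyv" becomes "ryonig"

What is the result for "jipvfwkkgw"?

What's happening: keep every other character starting from the second (positions 2nd, 4th, 6th, ...), then take characters alternately from the front and the back (1st, last, 2nd, 2nd-last, ...).
For "jipvfwkkgw", step one produces "ivwkw"; step two turns that into "iwvkw".

iwvkw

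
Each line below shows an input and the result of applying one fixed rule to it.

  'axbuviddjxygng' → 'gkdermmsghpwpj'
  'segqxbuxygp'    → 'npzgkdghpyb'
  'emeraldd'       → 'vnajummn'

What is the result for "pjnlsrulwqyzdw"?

swubadufzhimfy

The rule is to shift every letter 9 places forward in the alphabet (wrapping around), then move the first character to the end.
Starting from "pjnlsrulwqyzdw": after the first operation, "yswubadufzhimf"; after the second, "swubadufzhimfy".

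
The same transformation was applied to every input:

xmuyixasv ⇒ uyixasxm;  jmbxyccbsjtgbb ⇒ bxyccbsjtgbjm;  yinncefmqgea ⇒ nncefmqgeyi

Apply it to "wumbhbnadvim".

Each output is the input with this applied: delete the last character, then move the first 2 characters to the end (rotate left by 2).
For "wumbhbnadvim", step one produces "wumbhbnadvi"; step two turns that into "mbhbnadviwu".

mbhbnadviwu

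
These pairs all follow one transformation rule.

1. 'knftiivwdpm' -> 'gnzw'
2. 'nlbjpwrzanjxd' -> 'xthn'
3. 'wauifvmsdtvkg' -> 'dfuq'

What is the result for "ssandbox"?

nlyh

In each case the input is transformed by: shift every letter 10 places forward in the alphabet (wrapping around), then keep only the last 4 characters.
Starting from "ssandbox": after the first operation, "cckxnlyh"; after the second, "nlyh".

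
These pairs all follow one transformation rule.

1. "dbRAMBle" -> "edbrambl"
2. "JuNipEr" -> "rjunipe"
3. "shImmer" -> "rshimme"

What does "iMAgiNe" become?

eimagin

The pattern: move the last character to the front, then convert every letter to lowercase.
Working it through for "iMAgiNe": intermediate "eiMAgiN", final "eimagin".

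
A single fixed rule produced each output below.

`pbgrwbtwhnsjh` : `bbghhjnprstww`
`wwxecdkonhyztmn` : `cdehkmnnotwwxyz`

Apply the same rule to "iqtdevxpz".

Rule — sort the characters into alphabetical order.
Applying that to "iqtdevxpz" gives "deipqtvxz".

deipqtvxz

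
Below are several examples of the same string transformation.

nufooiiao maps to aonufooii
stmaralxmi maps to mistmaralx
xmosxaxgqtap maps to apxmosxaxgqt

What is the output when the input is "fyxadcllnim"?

imfyxadclln

What's happening: move the last 2 characters to the front (rotate right by 2).
Applying that to "fyxadcllnim" gives "imfyxadclln".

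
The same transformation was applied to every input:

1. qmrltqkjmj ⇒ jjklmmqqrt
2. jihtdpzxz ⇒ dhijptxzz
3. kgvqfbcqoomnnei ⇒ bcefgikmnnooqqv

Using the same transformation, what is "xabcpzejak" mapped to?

aabcejkpxz

The transformation: sort the characters into alphabetical order.
"xabcpzejak" → "aabcejkpxz".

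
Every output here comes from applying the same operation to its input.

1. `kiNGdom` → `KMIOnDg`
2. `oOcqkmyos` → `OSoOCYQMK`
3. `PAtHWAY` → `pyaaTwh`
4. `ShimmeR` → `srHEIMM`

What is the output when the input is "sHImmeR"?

Looking at the pairs, the operation is to flip the case of every letter, then take characters alternately from the front and the back (1st, last, 2nd, 2nd-last, ...).
Applying both steps to "sHImmeR": "ShiMMEr", then "SrhEiMM".

SrhEiMM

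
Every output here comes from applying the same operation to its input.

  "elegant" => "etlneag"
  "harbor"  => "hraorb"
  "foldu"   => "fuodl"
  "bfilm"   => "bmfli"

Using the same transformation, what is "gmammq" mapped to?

In each case the input is transformed by: take characters alternately from the front and the back (1st, last, 2nd, 2nd-last, ...).
On "gmammq" that produces "gqmmam".

gqmmam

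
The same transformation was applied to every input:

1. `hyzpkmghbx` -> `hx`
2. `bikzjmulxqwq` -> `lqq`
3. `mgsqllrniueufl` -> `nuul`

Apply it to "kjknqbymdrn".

The transformation: keep every other character starting from the second (positions 2nd, 4th, 6th, ...), then delete the first 3 characters.
"kjknqbymdrn" → "jnbmr" → "mr".

mr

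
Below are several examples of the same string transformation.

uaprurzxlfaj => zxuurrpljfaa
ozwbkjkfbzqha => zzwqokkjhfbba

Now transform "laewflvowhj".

wwvolljhfea

Each output is the input with this applied: sort the characters into reverse alphabetical order.
"laewflvowhj" → "wwvolljhfea".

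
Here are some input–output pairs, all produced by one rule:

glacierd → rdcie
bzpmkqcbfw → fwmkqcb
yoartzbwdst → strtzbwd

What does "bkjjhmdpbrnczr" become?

The rule is to delete the first 3 characters, then move the last 2 characters to the front (rotate right by 2).
Doing the same to "bkjjhmdpbrnczr": "zrjhmdpbrnc".

zrjhmdpbrnc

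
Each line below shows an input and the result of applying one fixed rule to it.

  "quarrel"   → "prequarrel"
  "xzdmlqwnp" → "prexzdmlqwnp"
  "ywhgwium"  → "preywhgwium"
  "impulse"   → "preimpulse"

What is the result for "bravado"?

Looking at the pairs, the operation is to prepend "pre".
Applying that to "bravado" gives "prebravado".

prebravado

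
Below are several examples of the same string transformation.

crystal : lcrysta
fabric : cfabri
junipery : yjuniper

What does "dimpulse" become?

The rule is to move the last character to the front.
Doing the same to "dimpulse": "edimpuls".

edimpuls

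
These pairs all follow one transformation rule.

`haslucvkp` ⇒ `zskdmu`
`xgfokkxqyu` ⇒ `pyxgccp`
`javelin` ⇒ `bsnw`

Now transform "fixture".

xapl

What's happening: shift every letter 8 places backward in the alphabet (wrapping around), then delete the last 3 characters.
Starting from "fixture": after the first operation, "xaplmjw"; after the second, "xapl".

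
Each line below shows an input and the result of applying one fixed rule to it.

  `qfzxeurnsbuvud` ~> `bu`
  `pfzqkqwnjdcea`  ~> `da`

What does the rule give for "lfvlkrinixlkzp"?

xz

The pattern: keep one character in every 3, starting at position 1 (positions 1st, 4th, 7th, ...), then delete the first 3 characters.
"lfvlkrinixlkzp" → "llixz" → "xz".
(Check on "pfzqkqwnjdcea": → "pqwda" → "da" ✓)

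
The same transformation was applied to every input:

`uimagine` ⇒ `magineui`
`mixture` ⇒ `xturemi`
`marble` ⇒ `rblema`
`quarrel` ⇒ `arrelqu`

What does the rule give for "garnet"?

rnetga

What's happening: move the first 2 characters to the end (rotate left by 2).
Doing the same to "garnet": "rnetga".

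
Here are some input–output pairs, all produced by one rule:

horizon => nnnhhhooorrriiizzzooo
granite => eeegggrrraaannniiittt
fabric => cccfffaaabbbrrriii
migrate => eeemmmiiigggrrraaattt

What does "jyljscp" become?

pppjjjyyyllljjjsssccc

Looking at the pairs, the operation is to repeat every character 3 times, then move the last 3 characters to the front (rotate right by 3).
"jyljscp" → "pppjjjyyyllljjjsssccc".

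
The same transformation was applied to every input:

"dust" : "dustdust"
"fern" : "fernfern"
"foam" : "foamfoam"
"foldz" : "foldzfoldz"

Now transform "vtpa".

vtpavtpa

The rule is to write the whole string twice.
Applying that to "vtpa" gives "vtpavtpa".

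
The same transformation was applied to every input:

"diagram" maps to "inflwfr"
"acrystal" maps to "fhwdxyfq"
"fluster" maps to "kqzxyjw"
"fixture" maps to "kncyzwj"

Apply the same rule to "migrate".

rnlwfyj

The pattern: shift every letter 5 places forward in the alphabet (wrapping around).
On "migrate" that produces "rnlwfyj".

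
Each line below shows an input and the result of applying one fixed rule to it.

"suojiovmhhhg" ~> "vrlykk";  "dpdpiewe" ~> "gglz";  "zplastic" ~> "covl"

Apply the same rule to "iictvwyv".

In each case the input is transformed by: shift every letter 3 places forward in the alphabet (wrapping around), then keep every other character starting from the first (positions 1st, 3rd, 5th, ...).
Doing the same to "iictvwyv": "lfyb".

lfyb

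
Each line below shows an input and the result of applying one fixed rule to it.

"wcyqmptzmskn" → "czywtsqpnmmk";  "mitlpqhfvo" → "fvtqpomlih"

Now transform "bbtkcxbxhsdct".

bxxttskhdccbb

The pattern: sort the characters into reverse alphabetical order, then move the last character to the front.
Working it through for "bbtkcxbxhsdct": intermediate "xxttskhdccbbb", final "bxxttskhdccbb".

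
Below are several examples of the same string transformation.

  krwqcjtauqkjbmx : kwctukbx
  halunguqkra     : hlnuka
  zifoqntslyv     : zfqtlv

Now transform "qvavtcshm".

Each output is the input with this applied: keep every other character starting from the first (positions 1st, 3rd, 5th, ...).
On "qvavtcshm" that produces "qatsm".

qatsm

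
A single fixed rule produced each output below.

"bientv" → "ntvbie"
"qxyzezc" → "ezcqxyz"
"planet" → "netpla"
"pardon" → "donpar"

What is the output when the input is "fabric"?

The transformation: move the last 3 characters to the front (rotate right by 3).
For "fabric" the result is "ricfab".

ricfab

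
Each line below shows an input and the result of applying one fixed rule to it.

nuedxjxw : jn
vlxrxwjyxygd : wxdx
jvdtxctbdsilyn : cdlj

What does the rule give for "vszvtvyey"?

vyz

The rule is to move the first 3 characters to the end (rotate left by 3), then keep one character in every 3, starting at position 3 (positions 3rd, 6th, 9th, ...).
Working it through for "vszvtvyey": intermediate "vtvyeyvsz", final "vyz".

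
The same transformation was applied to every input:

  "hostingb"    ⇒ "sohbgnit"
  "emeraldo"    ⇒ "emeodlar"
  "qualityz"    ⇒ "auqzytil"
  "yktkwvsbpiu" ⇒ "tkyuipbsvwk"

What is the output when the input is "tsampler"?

The transformation: move the first 3 characters to the end (rotate left by 3), then reverse the string.
Starting from "tsampler": after the first operation, "mplertsa"; after the second, "astrelpm".

astrelpm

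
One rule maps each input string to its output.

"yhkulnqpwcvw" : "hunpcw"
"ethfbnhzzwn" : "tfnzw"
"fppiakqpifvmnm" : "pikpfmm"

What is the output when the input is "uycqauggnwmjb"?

What's happening: keep every other character starting from the second (positions 2nd, 4th, 6th, ...).
For "uycqauggnwmjb" the result is "yqugwj".

yqugwj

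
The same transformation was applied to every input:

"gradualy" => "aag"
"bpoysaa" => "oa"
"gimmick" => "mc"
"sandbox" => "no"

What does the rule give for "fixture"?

xr

Looking at the pairs, the operation is to move the first character to the end, then keep one character in every 3, starting at position 2 (positions 2nd, 5th, 8th, ...).
For "fixture", step one produces "ixturef"; step two turns that into "xr".
(Check on "gimmick": → "immickg" → "mc" ✓)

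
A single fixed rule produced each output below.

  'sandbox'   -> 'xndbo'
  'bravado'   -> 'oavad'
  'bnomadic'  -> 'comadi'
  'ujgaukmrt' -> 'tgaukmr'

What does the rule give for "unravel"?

lrave

What's happening: delete the first 2 characters, then move the last character to the front.
"unravel" → "ravel" → "lrave".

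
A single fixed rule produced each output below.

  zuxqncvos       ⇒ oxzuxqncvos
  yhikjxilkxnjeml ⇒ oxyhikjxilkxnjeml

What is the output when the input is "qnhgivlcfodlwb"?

oxqnhgivlcfodlwb

The pattern: prepend "ox".
So "qnhgivlcfodlwb" becomes "oxqnhgivlcfodlwb".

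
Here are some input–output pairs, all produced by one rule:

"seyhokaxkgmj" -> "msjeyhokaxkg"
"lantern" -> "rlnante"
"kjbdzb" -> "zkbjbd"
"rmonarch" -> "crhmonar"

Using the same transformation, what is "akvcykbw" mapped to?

In each case the input is transformed by: swap the first and last characters, then move the last 2 characters to the front (rotate right by 2).
On "akvcykbw": the first step gives "wkvcykba", and the second then gives "bawkvcyk".

bawkvcyk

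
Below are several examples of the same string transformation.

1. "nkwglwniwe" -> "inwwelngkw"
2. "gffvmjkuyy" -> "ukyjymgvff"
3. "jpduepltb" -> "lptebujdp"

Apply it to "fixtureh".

ruethxfi

In each case the input is transformed by: move the last 3 characters to the front (rotate right by 3), then take characters alternately from the front and the back (1st, last, 2nd, 2nd-last, ...).
Working it through for "fixtureh": intermediate "rehfixtu", final "ruethxfi".
(Check on "gffvmjkuyy": → "uyygffvmjk" → "ukyjymgvff" ✓)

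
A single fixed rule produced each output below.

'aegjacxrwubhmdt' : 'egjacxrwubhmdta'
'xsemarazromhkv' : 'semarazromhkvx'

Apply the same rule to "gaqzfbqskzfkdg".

Looking at the pairs, the operation is to move the first character to the end.
Doing the same to "gaqzfbqskzfkdg": "aqzfbqskzfkdgg".

aqzfbqskzfkdgg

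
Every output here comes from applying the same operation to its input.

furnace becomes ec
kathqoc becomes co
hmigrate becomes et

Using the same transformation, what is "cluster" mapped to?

re

Looking at the pairs, the operation is to reverse the string, then keep only the first 2 characters.
For "cluster", step one produces "retsulc"; step two turns that into "re".
(Check on "kathqoc": → "coqhtak" → "co" ✓)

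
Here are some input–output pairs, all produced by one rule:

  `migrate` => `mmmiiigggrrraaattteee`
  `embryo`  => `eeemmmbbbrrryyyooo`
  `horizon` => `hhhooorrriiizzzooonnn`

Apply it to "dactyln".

dddaaaccctttyyylllnnn

The pattern: repeat every character 3 times.
Applying that to "dactyln" gives "dddaaaccctttyyylllnnn".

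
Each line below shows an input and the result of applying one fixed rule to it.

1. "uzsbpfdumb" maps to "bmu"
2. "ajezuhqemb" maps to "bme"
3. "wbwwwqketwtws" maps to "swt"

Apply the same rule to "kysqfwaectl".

ltc

Each output is the input with this applied: reverse the string, then keep only the first 3 characters.
For "kysqfwaectl", step one produces "ltceawfqsyk"; step two turns that into "ltc".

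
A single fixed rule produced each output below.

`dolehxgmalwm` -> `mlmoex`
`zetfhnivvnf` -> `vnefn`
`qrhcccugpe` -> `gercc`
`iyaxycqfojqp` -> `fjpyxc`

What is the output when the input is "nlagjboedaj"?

Each output is the input with this applied: keep every other character starting from the second (positions 2nd, 4th, 6th, ...), then move the first 3 characters to the end (rotate left by 3).
"nlagjboedaj" → "lgbea" → "ealgb".
(Check on "dolehxgmalwm": → "oexmlm" → "mlmoex" ✓)

ealgb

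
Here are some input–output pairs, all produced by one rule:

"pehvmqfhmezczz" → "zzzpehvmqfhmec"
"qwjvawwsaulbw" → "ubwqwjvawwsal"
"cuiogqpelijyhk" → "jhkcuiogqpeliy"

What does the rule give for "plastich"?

In each case the input is transformed by: move the last 3 characters to the front (rotate right by 3), then swap the first and last characters.
Starting from "plastich": after the first operation, "ichplast"; after the second, "tchplasi".

tchplasi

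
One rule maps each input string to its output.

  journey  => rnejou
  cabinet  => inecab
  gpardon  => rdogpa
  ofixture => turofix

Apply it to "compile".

The pattern: delete the last character, then move the last 3 characters to the front (rotate right by 3).
Doing the same to "compile": "pilcom".

pilcom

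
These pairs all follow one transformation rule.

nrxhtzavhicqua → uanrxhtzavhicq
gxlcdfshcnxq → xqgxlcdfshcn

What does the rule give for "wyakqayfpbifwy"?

Rule — move the last 2 characters to the front (rotate right by 2).
On "wyakqayfpbifwy" that produces "wywyakqayfpbif".

wywyakqayfpbif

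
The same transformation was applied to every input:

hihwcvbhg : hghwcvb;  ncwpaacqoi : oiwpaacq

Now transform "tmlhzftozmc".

mclhzftoz

The transformation: delete the first 2 characters, then move the last 2 characters to the front (rotate right by 2).
On "tmlhzftozmc": the first step gives "lhzftozmc", and the second then gives "mclhzftoz".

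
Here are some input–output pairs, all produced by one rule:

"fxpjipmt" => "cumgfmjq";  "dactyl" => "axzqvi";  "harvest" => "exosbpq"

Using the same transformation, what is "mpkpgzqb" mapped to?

The pattern: shift every letter 3 places backward in the alphabet (wrapping around).
So "mpkpgzqb" becomes "jmhmdwny".

jmhmdwny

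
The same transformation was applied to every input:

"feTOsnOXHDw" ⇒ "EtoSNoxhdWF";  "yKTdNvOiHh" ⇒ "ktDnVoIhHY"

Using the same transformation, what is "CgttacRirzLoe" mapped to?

What's happening: flip the case of every letter, then move the first character to the end.
For "CgttacRirzLoe" the result is "GTTACrIRZlOEc".

GTTACrIRZlOEc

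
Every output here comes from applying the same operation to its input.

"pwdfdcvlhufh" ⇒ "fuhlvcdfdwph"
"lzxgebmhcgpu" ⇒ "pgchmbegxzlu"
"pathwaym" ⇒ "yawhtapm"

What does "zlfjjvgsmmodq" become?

Rule — reverse the string, then move the first character to the end.
On "zlfjjvgsmmodq": the first step gives "qdommsgvjjflz", and the second then gives "dommsgvjjflzq".

dommsgvjjflzq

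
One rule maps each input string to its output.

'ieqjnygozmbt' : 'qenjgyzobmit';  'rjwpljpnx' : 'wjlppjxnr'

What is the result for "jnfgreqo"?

fnrgqejo

Rule — move the first character to the end, then swap each adjacent pair of characters (1↔2, 3↔4, ...).
Doing the same to "jnfgreqo": "fnrgqejo".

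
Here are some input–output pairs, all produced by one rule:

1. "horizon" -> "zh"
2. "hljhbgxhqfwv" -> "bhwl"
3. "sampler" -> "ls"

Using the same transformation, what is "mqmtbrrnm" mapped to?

Looking at the pairs, the operation is to move the first 3 characters to the end (rotate left by 3), then keep one character in every 3, starting at position 2 (positions 2nd, 5th, 8th, ...).
Applying both steps to "mqmtbrrnm": "tbrrnmmqm", then "bnq".

bnq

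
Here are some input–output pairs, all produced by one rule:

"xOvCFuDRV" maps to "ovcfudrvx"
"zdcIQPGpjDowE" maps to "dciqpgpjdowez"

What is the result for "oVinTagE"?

Looking at the pairs, the operation is to move the first character to the end, then convert every letter to lowercase.
Applying both steps to "oVinTagE": "VinTagEo", then "vintageo".

vintageo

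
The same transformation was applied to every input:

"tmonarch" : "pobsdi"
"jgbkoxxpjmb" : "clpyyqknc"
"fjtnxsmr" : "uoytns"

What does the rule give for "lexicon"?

yjdpo

The pattern: shift every letter 1 place forward in the alphabet (wrapping around), then delete the first 2 characters.
On "lexicon": the first step gives "mfyjdpo", and the second then gives "yjdpo".
(Check on "jgbkoxxpjmb": → "khclpyyqknc" → "clpyyqknc" ✓)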